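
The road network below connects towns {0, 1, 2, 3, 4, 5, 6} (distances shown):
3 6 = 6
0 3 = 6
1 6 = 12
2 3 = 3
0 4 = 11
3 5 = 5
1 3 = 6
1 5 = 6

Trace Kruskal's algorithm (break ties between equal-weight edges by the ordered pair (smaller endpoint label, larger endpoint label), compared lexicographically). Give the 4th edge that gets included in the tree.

Sort edges by weight, then run Kruskal:
2 3 (3): add. Components now {0} {1} {2,3} {4} {5} {6}
3 5 (5): add. Components now {0} {1} {2,3,5} {4} {6}
0 3 (6): add. Components now {0,2,3,5} {1} {4} {6}
1 3 (6): add. Components now {0,1,2,3,5} {4} {6}
1 5 (6): skip — 1 and 5 already connected.
3 6 (6): add. Components now {0,1,2,3,5,6} {4}
0 4 (11): add. Components now {0,1,2,3,4,5,6}
The 4th edge added is 1 3.

1-3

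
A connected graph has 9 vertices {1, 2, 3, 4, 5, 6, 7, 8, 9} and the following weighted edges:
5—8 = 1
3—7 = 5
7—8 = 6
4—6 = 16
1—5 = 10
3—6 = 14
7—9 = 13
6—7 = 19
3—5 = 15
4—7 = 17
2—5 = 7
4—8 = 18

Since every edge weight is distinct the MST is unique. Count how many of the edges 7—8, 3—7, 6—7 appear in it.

2

Sort edges by weight, then run Kruskal:
5—8 (1): add — endpoints in different components.
3—7 (5): add — endpoints in different components.
7—8 (6): add — endpoints in different components.
2—5 (7): add — endpoints in different components.
1—5 (10): add — endpoints in different components.
7—9 (13): add — endpoints in different components.
3—6 (14): add — endpoints in different components.
3—5 (15): skip — 3 and 5 already connected.
4—6 (16): add — endpoints in different components.
MST edge set: {5—8, 3—7, 7—8, 2—5, 1—5, 7—9, 3—6, 4—6}.
Of the listed edges, {7—8, 3—7} are in the MST → 2.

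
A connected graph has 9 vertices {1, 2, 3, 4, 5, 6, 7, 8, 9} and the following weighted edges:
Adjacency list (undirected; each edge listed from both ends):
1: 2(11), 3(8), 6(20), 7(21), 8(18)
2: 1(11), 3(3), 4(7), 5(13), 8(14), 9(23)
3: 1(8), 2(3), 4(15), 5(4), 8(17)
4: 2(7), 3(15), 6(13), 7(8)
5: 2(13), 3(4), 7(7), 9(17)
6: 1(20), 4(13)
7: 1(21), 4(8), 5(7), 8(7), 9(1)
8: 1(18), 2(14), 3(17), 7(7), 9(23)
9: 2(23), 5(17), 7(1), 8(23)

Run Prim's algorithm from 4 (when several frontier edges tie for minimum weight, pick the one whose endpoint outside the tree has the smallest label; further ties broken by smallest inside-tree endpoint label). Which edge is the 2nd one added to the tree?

2-3

Prim's algorithm from 4:
Step 1: cheapest edge leaving the tree is 2-4 (7); add 2.
Step 2: cheapest edge leaving the tree is 2-3 (3); add 3.
Step 3: cheapest edge leaving the tree is 3-5 (4); add 5.
Step 4: cheapest edge leaving the tree is 5-7 (7); add 7.
Step 5: cheapest edge leaving the tree is 7-9 (1); add 9.
Step 6: cheapest edge leaving the tree is 7-8 (7); add 8.
Step 7: cheapest edge leaving the tree is 1-3 (8); add 1.
Step 8: cheapest edge leaving the tree is 4-6 (13); add 6.
The 2nd edge added is 2-3.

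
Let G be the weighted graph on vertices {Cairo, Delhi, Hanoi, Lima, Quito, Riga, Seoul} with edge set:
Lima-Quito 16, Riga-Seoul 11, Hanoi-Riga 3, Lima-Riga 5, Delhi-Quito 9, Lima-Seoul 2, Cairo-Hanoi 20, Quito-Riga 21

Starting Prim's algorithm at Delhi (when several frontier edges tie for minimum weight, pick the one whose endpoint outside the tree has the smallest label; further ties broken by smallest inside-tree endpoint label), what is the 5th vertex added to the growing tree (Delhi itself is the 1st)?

Prim's algorithm from Delhi:
Step 1: cheapest edge leaving the tree is Delhi-Quito (9); add Quito.
Step 2: cheapest edge leaving the tree is Lima-Quito (16); add Lima.
Step 3: cheapest edge leaving the tree is Lima-Seoul (2); add Seoul.
Step 4: cheapest edge leaving the tree is Lima-Riga (5); add Riga.
Step 5: cheapest edge leaving the tree is Hanoi-Riga (3); add Hanoi.
Step 6: cheapest edge leaving the tree is Cairo-Hanoi (20); add Cairo.
Vertex order: Delhi, Quito, Lima, Seoul, Riga, Hanoi, Cairo. The 5th vertex is Riga.

Riga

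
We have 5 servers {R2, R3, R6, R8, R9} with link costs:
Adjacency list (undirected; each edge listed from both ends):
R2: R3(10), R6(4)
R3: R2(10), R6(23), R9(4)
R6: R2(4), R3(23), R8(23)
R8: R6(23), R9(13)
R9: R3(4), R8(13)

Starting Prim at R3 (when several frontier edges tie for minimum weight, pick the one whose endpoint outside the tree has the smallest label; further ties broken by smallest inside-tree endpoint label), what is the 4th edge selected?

Grow the tree from R3 using Prim:
Step 1: frontier [R3—R9 4, R2—R3 10, R3—R6 23] → take R3—R9 (4); add R9.
Step 2: frontier [R2—R3 10, R3—R6 23, R8—R9 13] → take R2—R3 (10); add R2.
Step 3: frontier [R2—R6 4, R3—R6 23, R8—R9 13] → take R2—R6 (4); add R6.
Step 4: frontier [R6—R8 23, R8—R9 13] → take R8—R9 (13); add R8.
The 4th edge added is R8—R9.

R8-R9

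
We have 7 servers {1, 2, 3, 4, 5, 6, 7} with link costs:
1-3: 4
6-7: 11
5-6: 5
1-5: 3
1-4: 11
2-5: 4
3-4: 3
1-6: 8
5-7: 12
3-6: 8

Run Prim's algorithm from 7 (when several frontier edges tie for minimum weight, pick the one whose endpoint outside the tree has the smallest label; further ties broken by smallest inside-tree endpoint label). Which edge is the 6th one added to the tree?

Grow the tree from 7 using Prim:
Step 1: frontier [6-7 11, 5-7 12] → take 6-7 (11); add 6.
Step 2: frontier [5-6 5, 1-6 8, 3-6 8, 5-7 12] → take 5-6 (5); add 5.
Step 3: frontier [1-5 3, 2-5 4, 1-6 8, 3-6 8] → take 1-5 (3); add 1.
Step 4: frontier [1-3 4, 1-4 11, 2-5 4, 3-6 8] → take 2-5 (4); add 2.
Step 5: frontier [1-3 4, 1-4 11, 3-6 8] → take 1-3 (4); add 3.
Step 6: frontier [1-4 11, 3-4 3] → take 3-4 (3); add 4.
The 6th edge added is 3-4.

3-4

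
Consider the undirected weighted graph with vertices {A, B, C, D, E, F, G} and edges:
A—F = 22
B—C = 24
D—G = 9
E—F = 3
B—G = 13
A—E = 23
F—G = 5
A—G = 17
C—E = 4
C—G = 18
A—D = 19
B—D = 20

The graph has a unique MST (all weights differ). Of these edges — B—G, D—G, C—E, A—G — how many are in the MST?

Kruskal: consider edges lightest-first.
E—F (3): add — endpoints in different components.
C—E (4): add — endpoints in different components.
F—G (5): add — endpoints in different components.
D—G (9): add — endpoints in different components.
B—G (13): add — endpoints in different components.
A—G (17): add — endpoints in different components.
MST edge set: {E—F, C—E, F—G, D—G, B—G, A—G}.
Of the listed edges, {B—G, D—G, C—E, A—G} are in the MST → 4.

4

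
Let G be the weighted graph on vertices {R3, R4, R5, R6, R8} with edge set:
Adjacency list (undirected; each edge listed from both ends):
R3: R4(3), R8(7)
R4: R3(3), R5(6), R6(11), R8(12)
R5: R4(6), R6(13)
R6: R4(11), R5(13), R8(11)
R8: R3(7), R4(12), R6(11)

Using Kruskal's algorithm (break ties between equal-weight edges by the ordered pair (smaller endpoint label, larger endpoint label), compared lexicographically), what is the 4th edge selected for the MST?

R4-R6

Sort edges by weight, then run Kruskal:
R3—R4 (3): add — endpoints in different components.
R4—R5 (6): add — endpoints in different components.
R3—R8 (7): add — endpoints in different components.
R4—R6 (11): add — endpoints in different components.
The 4th edge added is R4—R6.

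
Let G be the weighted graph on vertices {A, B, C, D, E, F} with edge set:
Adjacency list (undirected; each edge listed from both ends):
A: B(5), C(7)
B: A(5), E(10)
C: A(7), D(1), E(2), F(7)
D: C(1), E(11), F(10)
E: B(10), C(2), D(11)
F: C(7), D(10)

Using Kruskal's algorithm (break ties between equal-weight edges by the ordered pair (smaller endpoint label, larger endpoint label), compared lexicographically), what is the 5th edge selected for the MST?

C-F

Sort edges by weight, then run Kruskal:
C D (1): add — endpoints in different components.
C E (2): add — endpoints in different components.
A B (5): add — endpoints in different components.
A C (7): add — endpoints in different components.
C F (7): add — endpoints in different components.
The 5th edge added is C F.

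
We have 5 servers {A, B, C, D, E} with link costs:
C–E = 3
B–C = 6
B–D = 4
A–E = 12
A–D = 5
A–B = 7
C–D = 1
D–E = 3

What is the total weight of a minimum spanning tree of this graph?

Kruskal: consider edges lightest-first.
C–D (1): add — endpoints in different components.
C–E (3): add — endpoints in different components.
D–E (3): skip — D and E already connected.
B–D (4): add — endpoints in different components.
A–D (5): add — endpoints in different components.
MST edges: C–D, C–E, B–D, A–D; total weight 1+3+4+5 = 13.

13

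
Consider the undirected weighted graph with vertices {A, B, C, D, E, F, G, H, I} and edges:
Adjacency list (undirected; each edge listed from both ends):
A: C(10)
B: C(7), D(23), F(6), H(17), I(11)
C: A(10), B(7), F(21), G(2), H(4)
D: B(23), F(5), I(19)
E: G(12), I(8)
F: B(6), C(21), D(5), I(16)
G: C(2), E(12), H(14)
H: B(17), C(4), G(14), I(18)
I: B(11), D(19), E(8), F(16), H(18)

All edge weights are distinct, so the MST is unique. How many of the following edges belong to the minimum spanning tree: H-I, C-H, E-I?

2

Sort edges by weight, then run Kruskal:
C-G (2): add — endpoints in different components.
C-H (4): add — endpoints in different components.
D-F (5): add — endpoints in different components.
B-F (6): add — endpoints in different components.
B-C (7): add — endpoints in different components.
E-I (8): add — endpoints in different components.
A-C (10): add — endpoints in different components.
B-I (11): add — endpoints in different components.
MST edge set: {C-G, C-H, D-F, B-F, B-C, E-I, A-C, B-I}.
Of the listed edges, {C-H, E-I} are in the MST → 2.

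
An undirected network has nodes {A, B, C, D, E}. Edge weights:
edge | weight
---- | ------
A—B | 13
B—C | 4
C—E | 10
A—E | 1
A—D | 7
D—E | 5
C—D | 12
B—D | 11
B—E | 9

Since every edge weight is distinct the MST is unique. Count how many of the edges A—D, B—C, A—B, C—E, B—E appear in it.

2

Kruskal: consider edges lightest-first.
A—E (1): add — endpoints in different components.
B—C (4): add — endpoints in different components.
D—E (5): add — endpoints in different components.
A—D (7): skip — A and D already connected.
B—E (9): add — endpoints in different components.
MST edge set: {A—E, B—C, D—E, B—E}.
Of the listed edges, {B—C, B—E} are in the MST → 2.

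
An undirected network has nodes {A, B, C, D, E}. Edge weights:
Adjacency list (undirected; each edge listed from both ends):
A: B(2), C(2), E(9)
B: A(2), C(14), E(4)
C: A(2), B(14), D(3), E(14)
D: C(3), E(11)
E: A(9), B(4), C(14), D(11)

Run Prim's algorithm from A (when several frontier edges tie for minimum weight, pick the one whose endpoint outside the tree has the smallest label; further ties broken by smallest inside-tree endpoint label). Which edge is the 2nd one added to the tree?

A-C

Grow the tree from A using Prim:
Step 1: cheapest edge leaving the tree is A-B (2); add B.
Step 2: cheapest edge leaving the tree is A-C (2); add C.
Step 3: cheapest edge leaving the tree is C-D (3); add D.
Step 4: cheapest edge leaving the tree is B-E (4); add E.
The 2nd edge added is A-C.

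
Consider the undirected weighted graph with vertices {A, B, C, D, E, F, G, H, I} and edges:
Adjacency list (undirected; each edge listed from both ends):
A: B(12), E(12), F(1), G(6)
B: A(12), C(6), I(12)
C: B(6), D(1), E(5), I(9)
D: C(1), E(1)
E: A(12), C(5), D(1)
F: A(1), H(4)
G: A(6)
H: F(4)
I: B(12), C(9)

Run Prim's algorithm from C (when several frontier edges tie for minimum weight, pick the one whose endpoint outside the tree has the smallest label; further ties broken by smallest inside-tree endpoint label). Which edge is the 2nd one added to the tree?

Grow the tree from C using Prim:
Step 1: frontier [C—D 1, C—E 5, B—C 6, C—I 9] → take C—D (1); add D.
Step 2: frontier [C—E 5, B—C 6, C—I 9, D—E 1] → take D—E (1); add E.
Step 3: frontier [B—C 6, C—I 9, A—E 12] → take B—C (6); add B.
Step 4: frontier [A—B 12, B—I 12, C—I 9, A—E 12] → take C—I (9); add I.
Step 5: frontier [A—B 12, A—E 12] → take A—B (12); add A.
Step 6: frontier [A—F 1, A—G 6] → take A—F (1); add F.
Step 7: frontier [A—G 6, F—H 4] → take F—H (4); add H.
Step 8: frontier [A—G 6] → take A—G (6); add G.
The 2nd edge added is D—E.

D-E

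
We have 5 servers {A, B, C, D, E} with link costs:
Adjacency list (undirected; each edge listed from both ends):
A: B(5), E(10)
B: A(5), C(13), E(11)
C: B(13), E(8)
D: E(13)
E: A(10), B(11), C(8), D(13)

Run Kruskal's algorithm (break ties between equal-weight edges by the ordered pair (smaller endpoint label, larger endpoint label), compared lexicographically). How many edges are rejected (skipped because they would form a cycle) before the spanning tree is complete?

Sort edges by weight, then run Kruskal:
A–B (5): add. Components now {A,B} {C} {D} {E}
C–E (8): add. Components now {A,B} {C,E} {D}
A–E (10): add. Components now {A,B,C,E} {D}
B–E (11): skip — B and E already connected.
B–C (13): skip — B and C already connected.
D–E (13): add. Components now {A,B,C,D,E}
Edges rejected before the tree was complete: 2.

2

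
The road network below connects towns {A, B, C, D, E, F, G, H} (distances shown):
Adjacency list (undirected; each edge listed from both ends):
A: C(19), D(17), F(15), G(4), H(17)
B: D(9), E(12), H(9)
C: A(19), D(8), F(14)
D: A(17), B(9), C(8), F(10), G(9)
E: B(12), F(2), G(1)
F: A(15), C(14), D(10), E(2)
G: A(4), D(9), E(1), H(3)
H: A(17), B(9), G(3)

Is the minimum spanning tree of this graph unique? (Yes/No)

No

Kruskal: consider edges lightest-first.
E-G (1): add — endpoints in different components.
E-F (2): add — endpoints in different components.
G-H (3): add — endpoints in different components.
A-G (4): add — endpoints in different components.
C-D (8): add — endpoints in different components.
B-D (9): add — endpoints in different components.
B-H (9): add — endpoints in different components.
Non-tree edge D-G has weight 9, equal to the heaviest edge on its tree cycle — swapping gives another MST of the same weight. Not unique.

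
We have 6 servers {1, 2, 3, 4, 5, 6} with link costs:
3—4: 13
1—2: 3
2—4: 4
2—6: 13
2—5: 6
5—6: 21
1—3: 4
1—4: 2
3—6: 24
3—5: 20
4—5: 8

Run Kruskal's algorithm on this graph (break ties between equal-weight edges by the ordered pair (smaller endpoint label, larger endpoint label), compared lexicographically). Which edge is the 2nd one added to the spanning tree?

Kruskal's algorithm — process edges by increasing weight (ties by edge label):
1—4 (2): add — endpoints in different components.
1—2 (3): add — endpoints in different components.
1—3 (4): add — endpoints in different components.
2—4 (4): skip — 2 and 4 already connected.
2—5 (6): add — endpoints in different components.
4—5 (8): skip — 4 and 5 already connected.
2—6 (13): add — endpoints in different components.
The 2nd edge added is 1—2.

1-2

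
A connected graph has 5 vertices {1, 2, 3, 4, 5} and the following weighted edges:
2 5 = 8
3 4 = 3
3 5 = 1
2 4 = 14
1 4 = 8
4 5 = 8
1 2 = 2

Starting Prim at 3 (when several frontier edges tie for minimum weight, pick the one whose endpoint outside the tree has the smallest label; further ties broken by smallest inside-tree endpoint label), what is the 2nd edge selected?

Prim's algorithm from 3:
Step 1: cheapest edge leaving the tree is 3 5 (1); add 5.
Step 2: cheapest edge leaving the tree is 3 4 (3); add 4.
Step 3: cheapest edge leaving the tree is 1 4 (8); add 1.
Step 4: cheapest edge leaving the tree is 1 2 (2); add 2.
The 2nd edge added is 3 4.

3-4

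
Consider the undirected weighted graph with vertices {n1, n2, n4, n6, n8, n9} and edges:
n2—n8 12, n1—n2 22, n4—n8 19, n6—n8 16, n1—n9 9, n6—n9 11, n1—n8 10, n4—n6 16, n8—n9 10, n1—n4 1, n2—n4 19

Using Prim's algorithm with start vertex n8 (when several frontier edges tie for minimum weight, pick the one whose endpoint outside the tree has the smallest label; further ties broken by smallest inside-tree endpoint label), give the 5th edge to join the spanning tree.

Grow the tree from n8 using Prim:
Step 1: cheapest edge leaving the tree is n1—n8 (10); add n1.
Step 2: cheapest edge leaving the tree is n1—n4 (1); add n4.
Step 3: cheapest edge leaving the tree is n1—n9 (9); add n9.
Step 4: cheapest edge leaving the tree is n6—n9 (11); add n6.
Step 5: cheapest edge leaving the tree is n2—n8 (12); add n2.
The 5th edge added is n2—n8.

n2-n8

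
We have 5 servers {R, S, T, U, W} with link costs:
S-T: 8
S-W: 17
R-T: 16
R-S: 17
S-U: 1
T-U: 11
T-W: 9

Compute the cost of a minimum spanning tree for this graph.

Grow the tree from U using Prim:
Step 1: cheapest edge leaving the tree is S-U (1); add S.
Step 2: cheapest edge leaving the tree is S-T (8); add T.
Step 3: cheapest edge leaving the tree is T-W (9); add W.
Step 4: cheapest edge leaving the tree is R-T (16); add R.
MST edges: S-U, S-T, T-W, R-T; total weight 1+8+9+16 = 34.

34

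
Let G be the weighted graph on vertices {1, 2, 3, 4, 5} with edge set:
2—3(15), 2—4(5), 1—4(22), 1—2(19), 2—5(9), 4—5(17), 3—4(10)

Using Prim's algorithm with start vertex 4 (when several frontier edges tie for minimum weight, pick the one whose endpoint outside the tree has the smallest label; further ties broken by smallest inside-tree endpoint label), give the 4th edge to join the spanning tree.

Prim's algorithm from 4:
Step 1: frontier [2—4 5, 3—4 10, 4—5 17, 1—4 22] → take 2—4 (5); add 2.
Step 2: frontier [2—5 9, 2—3 15, 1—2 19, 3—4 10, 4—5 17, 1—4 22] → take 2—5 (9); add 5.
Step 3: frontier [2—3 15, 1—2 19, 3—4 10, 1—4 22] → take 3—4 (10); add 3.
Step 4: frontier [1—2 19, 1—4 22] → take 1—2 (19); add 1.
The 4th edge added is 1—2.

1-2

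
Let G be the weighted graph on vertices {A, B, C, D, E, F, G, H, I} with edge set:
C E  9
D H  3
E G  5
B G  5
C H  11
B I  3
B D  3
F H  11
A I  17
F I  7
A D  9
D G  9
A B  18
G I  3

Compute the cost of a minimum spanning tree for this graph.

42

Sort edges by weight, then run Kruskal:
B D (3): add — endpoints in different components.
B I (3): add — endpoints in different components.
D H (3): add — endpoints in different components.
G I (3): add — endpoints in different components.
B G (5): skip — B and G already connected.
E G (5): add — endpoints in different components.
F I (7): add — endpoints in different components.
A D (9): add — endpoints in different components.
C E (9): add — endpoints in different components.
MST edges: B D, B I, D H, G I, E G, F I, A D, C E; total weight 3+3+3+3+5+7+9+9 = 42.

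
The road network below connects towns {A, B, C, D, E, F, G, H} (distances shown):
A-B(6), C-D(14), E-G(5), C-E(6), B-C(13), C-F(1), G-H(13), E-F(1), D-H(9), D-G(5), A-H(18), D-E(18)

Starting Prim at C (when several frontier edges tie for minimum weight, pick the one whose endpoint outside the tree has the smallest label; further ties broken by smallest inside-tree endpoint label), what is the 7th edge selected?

A-B

Grow the tree from C using Prim:
Step 1: frontier [C-F 1, C-E 6, B-C 13, C-D 14] → take C-F (1); add F.
Step 2: frontier [C-E 6, B-C 13, C-D 14, E-F 1] → take E-F (1); add E.
Step 3: frontier [B-C 13, C-D 14, E-G 5, D-E 18] → take E-G (5); add G.
Step 4: frontier [B-C 13, C-D 14, D-E 18, D-G 5, G-H 13] → take D-G (5); add D.
Step 5: frontier [B-C 13, D-H 9, G-H 13] → take D-H (9); add H.
Step 6: frontier [B-C 13, A-H 18] → take B-C (13); add B.
Step 7: frontier [A-B 6, A-H 18] → take A-B (6); add A.
The 7th edge added is A-B.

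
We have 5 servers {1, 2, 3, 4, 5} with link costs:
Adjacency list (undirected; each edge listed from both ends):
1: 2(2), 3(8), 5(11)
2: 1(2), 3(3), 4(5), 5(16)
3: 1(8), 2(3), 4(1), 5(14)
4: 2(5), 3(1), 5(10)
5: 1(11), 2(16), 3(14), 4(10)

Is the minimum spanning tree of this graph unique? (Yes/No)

Yes

Kruskal: consider edges lightest-first.
3-4 (1): add — endpoints in different components.
1-2 (2): add — endpoints in different components.
2-3 (3): add — endpoints in different components.
2-4 (5): skip — 2 and 4 already connected.
1-3 (8): skip — 1 and 3 already connected.
4-5 (10): add — endpoints in different components.
Every non-tree edge has weight strictly greater than the heaviest edge on the tree path between its endpoints, so the MST is unique.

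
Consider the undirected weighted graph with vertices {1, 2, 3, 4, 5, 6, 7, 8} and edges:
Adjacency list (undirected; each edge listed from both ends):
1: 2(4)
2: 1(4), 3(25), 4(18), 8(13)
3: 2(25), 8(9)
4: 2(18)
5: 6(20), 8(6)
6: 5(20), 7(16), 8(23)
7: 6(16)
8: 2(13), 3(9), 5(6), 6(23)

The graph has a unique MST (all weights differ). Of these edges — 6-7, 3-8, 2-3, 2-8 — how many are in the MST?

3

Kruskal: consider edges lightest-first.
1-2 (4): add — endpoints in different components.
5-8 (6): add — endpoints in different components.
3-8 (9): add — endpoints in different components.
2-8 (13): add — endpoints in different components.
6-7 (16): add — endpoints in different components.
2-4 (18): add — endpoints in different components.
5-6 (20): add — endpoints in different components.
MST edge set: {1-2, 5-8, 3-8, 2-8, 6-7, 2-4, 5-6}.
Of the listed edges, {6-7, 3-8, 2-8} are in the MST → 3.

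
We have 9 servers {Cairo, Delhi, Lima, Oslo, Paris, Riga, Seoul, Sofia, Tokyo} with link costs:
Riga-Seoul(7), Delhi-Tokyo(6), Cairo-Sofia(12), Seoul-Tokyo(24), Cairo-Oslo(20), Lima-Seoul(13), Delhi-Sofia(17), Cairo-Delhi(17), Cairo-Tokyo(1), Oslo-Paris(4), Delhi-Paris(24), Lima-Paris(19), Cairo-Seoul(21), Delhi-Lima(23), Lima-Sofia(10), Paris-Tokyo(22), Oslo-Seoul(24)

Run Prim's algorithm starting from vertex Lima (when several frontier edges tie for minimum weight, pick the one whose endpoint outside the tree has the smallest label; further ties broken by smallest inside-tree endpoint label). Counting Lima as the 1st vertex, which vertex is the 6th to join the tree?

Prim, starting at Lima.
Step 1: cheapest edge leaving the tree is Lima-Sofia (10); add Sofia.
Step 2: cheapest edge leaving the tree is Cairo-Sofia (12); add Cairo.
Step 3: cheapest edge leaving the tree is Cairo-Tokyo (1); add Tokyo.
Step 4: cheapest edge leaving the tree is Delhi-Tokyo (6); add Delhi.
Step 5: cheapest edge leaving the tree is Lima-Seoul (13); add Seoul.
Step 6: cheapest edge leaving the tree is Riga-Seoul (7); add Riga.
Step 7: cheapest edge leaving the tree is Lima-Paris (19); add Paris.
Step 8: cheapest edge leaving the tree is Oslo-Paris (4); add Oslo.
Vertex order: Lima, Sofia, Cairo, Tokyo, Delhi, Seoul, Riga, Paris, Oslo. The 6th vertex is Seoul.

Seoul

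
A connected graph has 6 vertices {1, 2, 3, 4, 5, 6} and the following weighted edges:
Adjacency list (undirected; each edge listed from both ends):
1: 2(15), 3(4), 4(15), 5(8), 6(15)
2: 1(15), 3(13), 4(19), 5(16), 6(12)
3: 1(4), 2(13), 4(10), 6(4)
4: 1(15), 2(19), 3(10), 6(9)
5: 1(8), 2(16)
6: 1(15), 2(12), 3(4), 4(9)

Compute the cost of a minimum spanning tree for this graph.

37

Prim, starting at 3.
Step 1: frontier [1-3 4, 3-6 4, 3-4 10, 2-3 13] → take 1-3 (4); add 1.
Step 2: frontier [1-5 8, 1-2 15, 1-4 15, 1-6 15, 3-6 4, 3-4 10, 2-3 13] → take 3-6 (4); add 6.
Step 3: frontier [1-5 8, 1-2 15, 1-4 15, 3-4 10, 2-3 13, 4-6 9, 2-6 12] → take 1-5 (8); add 5.
Step 4: frontier [1-2 15, 1-4 15, 3-4 10, 2-3 13, 2-5 16, 4-6 9, 2-6 12] → take 4-6 (9); add 4.
Step 5: frontier [1-2 15, 2-3 13, 2-4 19, 2-5 16, 2-6 12] → take 2-6 (12); add 2.
MST edges: 1-3, 3-6, 1-5, 4-6, 2-6; total weight 4+4+8+9+12 = 37.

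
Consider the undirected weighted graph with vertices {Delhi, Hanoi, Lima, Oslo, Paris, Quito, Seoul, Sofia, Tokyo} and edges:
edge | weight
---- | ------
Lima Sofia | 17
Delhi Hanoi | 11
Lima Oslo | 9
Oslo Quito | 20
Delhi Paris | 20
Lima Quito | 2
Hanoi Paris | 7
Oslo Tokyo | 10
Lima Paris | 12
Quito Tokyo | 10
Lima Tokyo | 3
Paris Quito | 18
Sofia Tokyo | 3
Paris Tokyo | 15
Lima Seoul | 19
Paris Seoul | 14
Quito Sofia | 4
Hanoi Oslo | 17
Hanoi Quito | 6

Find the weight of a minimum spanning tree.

Kruskal's algorithm — process edges by increasing weight (ties by edge label):
Lima Quito (2): add — endpoints in different components.
Lima Tokyo (3): add — endpoints in different components.
Sofia Tokyo (3): add — endpoints in different components.
Quito Sofia (4): skip — Quito and Sofia already connected.
Hanoi Quito (6): add — endpoints in different components.
Hanoi Paris (7): add — endpoints in different components.
Lima Oslo (9): add — endpoints in different components.
Oslo Tokyo (10): skip — Oslo and Tokyo already connected.
Quito Tokyo (10): skip — Quito and Tokyo already connected.
Delhi Hanoi (11): add — endpoints in different components.
Lima Paris (12): skip — Paris and Lima already connected.
Paris Seoul (14): add — endpoints in different components.
MST edges: Lima Quito, Lima Tokyo, Sofia Tokyo, Hanoi Quito, Hanoi Paris, Lima Oslo, Delhi Hanoi, Paris Seoul; total weight 2+3+3+6+7+9+11+14 = 55.

55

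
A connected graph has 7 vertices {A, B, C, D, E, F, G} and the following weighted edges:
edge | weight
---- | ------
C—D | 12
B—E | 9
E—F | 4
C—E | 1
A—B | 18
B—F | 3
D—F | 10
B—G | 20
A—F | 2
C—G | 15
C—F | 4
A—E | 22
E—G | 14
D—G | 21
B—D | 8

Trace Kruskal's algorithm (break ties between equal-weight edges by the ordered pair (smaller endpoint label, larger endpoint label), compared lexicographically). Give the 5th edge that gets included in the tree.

Sort edges by weight, then run Kruskal:
C—E (1): add — endpoints in different components.
A—F (2): add — endpoints in different components.
B—F (3): add — endpoints in different components.
C—F (4): add — endpoints in different components.
E—F (4): skip — E and F already connected.
B—D (8): add — endpoints in different components.
B—E (9): skip — B and E already connected.
D—F (10): skip — D and F already connected.
C—D (12): skip — C and D already connected.
E—G (14): add — endpoints in different components.
The 5th edge added is B—D.

B-D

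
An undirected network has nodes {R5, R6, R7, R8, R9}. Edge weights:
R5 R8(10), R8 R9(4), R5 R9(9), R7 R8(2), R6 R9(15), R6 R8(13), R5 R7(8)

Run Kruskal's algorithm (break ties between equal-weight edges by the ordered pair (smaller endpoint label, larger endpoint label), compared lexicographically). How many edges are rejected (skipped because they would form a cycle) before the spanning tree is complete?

2

Kruskal's algorithm — process edges by increasing weight (ties by edge label):
R7 R8 (2): add — endpoints in different components.
R8 R9 (4): add — endpoints in different components.
R5 R7 (8): add — endpoints in different components.
R5 R9 (9): skip — R9 and R5 already connected.
R5 R8 (10): skip — R8 and R5 already connected.
R6 R8 (13): add — endpoints in different components.
Edges rejected before the tree was complete: 2.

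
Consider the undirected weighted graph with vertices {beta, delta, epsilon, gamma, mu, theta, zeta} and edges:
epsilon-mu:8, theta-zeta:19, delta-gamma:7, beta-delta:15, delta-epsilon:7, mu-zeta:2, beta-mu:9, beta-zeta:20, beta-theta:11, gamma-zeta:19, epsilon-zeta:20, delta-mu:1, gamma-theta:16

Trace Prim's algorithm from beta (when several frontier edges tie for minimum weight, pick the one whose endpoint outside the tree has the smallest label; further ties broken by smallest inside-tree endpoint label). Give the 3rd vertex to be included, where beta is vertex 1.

Prim, starting at beta.
Step 1: frontier [beta-mu 9, beta-theta 11, beta-delta 15, beta-zeta 20] → take beta-mu (9); add mu.
Step 2: frontier [beta-theta 11, beta-delta 15, beta-zeta 20, delta-mu 1, mu-zeta 2, epsilon-mu 8] → take delta-mu (1); add delta.
Step 3: frontier [beta-theta 11, beta-zeta 20, delta-epsilon 7, delta-gamma 7, mu-zeta 2, epsilon-mu 8] → take mu-zeta (2); add zeta.
Step 4: frontier [beta-theta 11, delta-epsilon 7, delta-gamma 7, epsilon-mu 8, gamma-zeta 19, theta-zeta 19, epsilon-zeta 20] → take delta-epsilon (7); add epsilon.
Step 5: frontier [beta-theta 11, delta-gamma 7, gamma-zeta 19, theta-zeta 19] → take delta-gamma (7); add gamma.
Step 6: frontier [beta-theta 11, gamma-theta 16, theta-zeta 19] → take beta-theta (11); add theta.
Vertex order: beta, mu, delta, zeta, epsilon, gamma, theta. The 3rd vertex is delta.

delta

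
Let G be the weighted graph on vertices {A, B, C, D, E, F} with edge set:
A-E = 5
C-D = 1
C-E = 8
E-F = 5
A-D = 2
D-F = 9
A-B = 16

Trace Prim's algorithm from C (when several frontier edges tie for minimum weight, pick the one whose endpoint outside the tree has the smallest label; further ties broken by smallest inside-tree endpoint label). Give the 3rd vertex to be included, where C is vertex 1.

A

Prim, starting at C.
Step 1: cheapest edge leaving the tree is C-D (1); add D.
Step 2: cheapest edge leaving the tree is A-D (2); add A.
Step 3: cheapest edge leaving the tree is A-E (5); add E.
Step 4: cheapest edge leaving the tree is E-F (5); add F.
Step 5: cheapest edge leaving the tree is A-B (16); add B.
Vertex order: C, D, A, E, F, B. The 3rd vertex is A.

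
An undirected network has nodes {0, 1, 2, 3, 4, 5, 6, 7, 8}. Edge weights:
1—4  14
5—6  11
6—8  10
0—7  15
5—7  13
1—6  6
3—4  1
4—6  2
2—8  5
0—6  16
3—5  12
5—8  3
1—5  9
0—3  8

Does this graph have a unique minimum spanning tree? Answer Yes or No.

Sort edges by weight, then run Kruskal:
3—4 (1): add — endpoints in different components.
4—6 (2): add — endpoints in different components.
5—8 (3): add — endpoints in different components.
2—8 (5): add — endpoints in different components.
1—6 (6): add — endpoints in different components.
0—3 (8): add — endpoints in different components.
1—5 (9): add — endpoints in different components.
6—8 (10): skip — 6 and 8 already connected.
5—6 (11): skip — 5 and 6 already connected.
3—5 (12): skip — 3 and 5 already connected.
5—7 (13): add — endpoints in different components.
Every non-tree edge has weight strictly greater than the heaviest edge on the tree path between its endpoints, so the MST is unique.

Yes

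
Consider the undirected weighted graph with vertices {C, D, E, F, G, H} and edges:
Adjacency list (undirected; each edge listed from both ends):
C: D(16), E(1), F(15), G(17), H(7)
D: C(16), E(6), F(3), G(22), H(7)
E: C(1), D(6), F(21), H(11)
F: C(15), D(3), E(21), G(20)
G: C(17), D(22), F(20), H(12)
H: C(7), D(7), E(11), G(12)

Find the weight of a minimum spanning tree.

29

Kruskal's algorithm — process edges by increasing weight (ties by edge label):
C E (1): add — endpoints in different components.
D F (3): add — endpoints in different components.
D E (6): add — endpoints in different components.
C H (7): add — endpoints in different components.
D H (7): skip — D and H already connected.
E H (11): skip — E and H already connected.
G H (12): add — endpoints in different components.
MST edges: C E, D F, D E, C H, G H; total weight 1+3+6+7+12 = 29.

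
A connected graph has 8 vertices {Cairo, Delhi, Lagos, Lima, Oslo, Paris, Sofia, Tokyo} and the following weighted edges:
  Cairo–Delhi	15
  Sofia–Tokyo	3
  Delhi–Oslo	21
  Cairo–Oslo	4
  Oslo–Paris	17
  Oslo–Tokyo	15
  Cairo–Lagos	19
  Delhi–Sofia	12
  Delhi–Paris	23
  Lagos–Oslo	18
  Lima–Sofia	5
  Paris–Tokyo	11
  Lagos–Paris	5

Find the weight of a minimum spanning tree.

Prim, starting at Tokyo.
Step 1: frontier [Sofia–Tokyo 3, Paris–Tokyo 11, Oslo–Tokyo 15] → take Sofia–Tokyo (3); add Sofia.
Step 2: frontier [Lima–Sofia 5, Delhi–Sofia 12, Paris–Tokyo 11, Oslo–Tokyo 15] → take Lima–Sofia (5); add Lima.
Step 3: frontier [Delhi–Sofia 12, Paris–Tokyo 11, Oslo–Tokyo 15] → take Paris–Tokyo (11); add Paris.
Step 4: frontier [Lagos–Paris 5, Oslo–Paris 17, Delhi–Paris 23, Delhi–Sofia 12, Oslo–Tokyo 15] → take Lagos–Paris (5); add Lagos.
Step 5: frontier [Lagos–Oslo 18, Cairo–Lagos 19, Oslo–Paris 17, Delhi–Paris 23, Delhi–Sofia 12, Oslo–Tokyo 15] → take Delhi–Sofia (12); add Delhi.
Step 6: frontier [Cairo–Delhi 15, Delhi–Oslo 21, Lagos–Oslo 18, Cairo–Lagos 19, Oslo–Paris 17, Oslo–Tokyo 15] → take Cairo–Delhi (15); add Cairo.
Step 7: frontier [Cairo–Oslo 4, Delhi–Oslo 21, Lagos–Oslo 18, Oslo–Paris 17, Oslo–Tokyo 15] → take Cairo–Oslo (4); add Oslo.
MST edges: Sofia–Tokyo, Lima–Sofia, Paris–Tokyo, Lagos–Paris, Delhi–Sofia, Cairo–Delhi, Cairo–Oslo; total weight 3+5+11+5+12+15+4 = 55.

55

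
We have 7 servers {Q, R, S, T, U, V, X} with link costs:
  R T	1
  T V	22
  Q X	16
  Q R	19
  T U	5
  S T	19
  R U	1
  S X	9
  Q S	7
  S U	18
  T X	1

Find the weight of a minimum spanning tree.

Prim's algorithm from Q:
Step 1: frontier [Q S 7, Q X 16, Q R 19] → take Q S (7); add S.
Step 2: frontier [Q X 16, Q R 19, S X 9, S U 18, S T 19] → take S X (9); add X.
Step 3: frontier [Q R 19, S U 18, S T 19, T X 1] → take T X (1); add T.
Step 4: frontier [Q R 19, S U 18, R T 1, T U 5, T V 22] → take R T (1); add R.
Step 5: frontier [R U 1, S U 18, T U 5, T V 22] → take R U (1); add U.
Step 6: frontier [T V 22] → take T V (22); add V.
MST edges: Q S, S X, T X, R T, R U, T V; total weight 7+9+1+1+1+22 = 41.

41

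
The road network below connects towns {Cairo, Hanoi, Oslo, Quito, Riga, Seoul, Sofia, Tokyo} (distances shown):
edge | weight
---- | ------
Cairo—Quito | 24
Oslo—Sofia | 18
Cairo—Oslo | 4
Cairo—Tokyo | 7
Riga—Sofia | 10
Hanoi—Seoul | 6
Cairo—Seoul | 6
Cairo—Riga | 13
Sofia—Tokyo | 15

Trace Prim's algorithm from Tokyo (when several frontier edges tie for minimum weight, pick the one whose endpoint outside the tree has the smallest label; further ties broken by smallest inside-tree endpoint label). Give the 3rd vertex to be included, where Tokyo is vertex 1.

Prim's algorithm from Tokyo:
Step 1: frontier [Cairo—Tokyo 7, Sofia—Tokyo 15] → take Cairo—Tokyo (7); add Cairo.
Step 2: frontier [Cairo—Oslo 4, Cairo—Seoul 6, Cairo—Riga 13, Cairo—Quito 24, Sofia—Tokyo 15] → take Cairo—Oslo (4); add Oslo.
Step 3: frontier [Cairo—Seoul 6, Cairo—Riga 13, Cairo—Quito 24, Oslo—Sofia 18, Sofia—Tokyo 15] → take Cairo—Seoul (6); add Seoul.
Step 4: frontier [Cairo—Riga 13, Cairo—Quito 24, Oslo—Sofia 18, Hanoi—Seoul 6, Sofia—Tokyo 15] → take Hanoi—Seoul (6); add Hanoi.
Step 5: frontier [Cairo—Riga 13, Cairo—Quito 24, Oslo—Sofia 18, Sofia—Tokyo 15] → take Cairo—Riga (13); add Riga.
Step 6: frontier [Cairo—Quito 24, Oslo—Sofia 18, Riga—Sofia 10, Sofia—Tokyo 15] → take Riga—Sofia (10); add Sofia.
Step 7: frontier [Cairo—Quito 24] → take Cairo—Quito (24); add Quito.
Vertex order: Tokyo, Cairo, Oslo, Seoul, Hanoi, Riga, Sofia, Quito. The 3rd vertex is Oslo.

Oslo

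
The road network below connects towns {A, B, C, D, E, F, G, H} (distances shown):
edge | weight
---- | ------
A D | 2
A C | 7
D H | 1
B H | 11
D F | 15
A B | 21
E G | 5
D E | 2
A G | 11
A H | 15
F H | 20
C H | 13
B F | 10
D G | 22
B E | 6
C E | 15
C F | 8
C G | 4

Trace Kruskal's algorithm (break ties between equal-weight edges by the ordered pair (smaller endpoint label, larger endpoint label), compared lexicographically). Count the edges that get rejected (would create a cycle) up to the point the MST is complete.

1

Kruskal's algorithm — process edges by increasing weight (ties by edge label):
D H (1): add — endpoints in different components.
A D (2): add — endpoints in different components.
D E (2): add — endpoints in different components.
C G (4): add — endpoints in different components.
E G (5): add — endpoints in different components.
B E (6): add — endpoints in different components.
A C (7): skip — A and C already connected.
C F (8): add — endpoints in different components.
Edges rejected before the tree was complete: 1.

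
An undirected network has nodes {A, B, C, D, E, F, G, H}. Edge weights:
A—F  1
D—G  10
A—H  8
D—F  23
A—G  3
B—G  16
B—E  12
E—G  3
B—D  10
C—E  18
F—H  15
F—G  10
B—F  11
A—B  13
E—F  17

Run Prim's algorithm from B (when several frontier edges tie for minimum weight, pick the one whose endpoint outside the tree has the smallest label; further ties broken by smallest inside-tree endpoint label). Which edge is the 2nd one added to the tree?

Prim, starting at B.
Step 1: cheapest edge leaving the tree is B—D (10); add D.
Step 2: cheapest edge leaving the tree is D—G (10); add G.
Step 3: cheapest edge leaving the tree is A—G (3); add A.
Step 4: cheapest edge leaving the tree is A—F (1); add F.
Step 5: cheapest edge leaving the tree is E—G (3); add E.
Step 6: cheapest edge leaving the tree is A—H (8); add H.
Step 7: cheapest edge leaving the tree is C—E (18); add C.
The 2nd edge added is D—G.

D-G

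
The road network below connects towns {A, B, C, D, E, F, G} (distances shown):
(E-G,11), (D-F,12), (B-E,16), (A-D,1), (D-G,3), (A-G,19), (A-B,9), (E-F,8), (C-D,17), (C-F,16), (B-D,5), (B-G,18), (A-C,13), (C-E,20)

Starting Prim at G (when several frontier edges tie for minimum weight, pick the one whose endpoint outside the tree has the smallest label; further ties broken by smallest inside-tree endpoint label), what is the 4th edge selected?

Grow the tree from G using Prim:
Step 1: cheapest edge leaving the tree is D-G (3); add D.
Step 2: cheapest edge leaving the tree is A-D (1); add A.
Step 3: cheapest edge leaving the tree is B-D (5); add B.
Step 4: cheapest edge leaving the tree is E-G (11); add E.
Step 5: cheapest edge leaving the tree is E-F (8); add F.
Step 6: cheapest edge leaving the tree is A-C (13); add C.
The 4th edge added is E-G.

E-G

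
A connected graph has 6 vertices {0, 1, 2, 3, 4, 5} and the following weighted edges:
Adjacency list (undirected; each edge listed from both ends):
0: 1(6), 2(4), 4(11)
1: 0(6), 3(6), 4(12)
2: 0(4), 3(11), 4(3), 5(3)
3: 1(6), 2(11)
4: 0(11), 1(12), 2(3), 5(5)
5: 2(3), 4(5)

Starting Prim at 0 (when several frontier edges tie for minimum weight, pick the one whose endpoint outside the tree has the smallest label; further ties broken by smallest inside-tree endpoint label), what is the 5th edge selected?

Prim, starting at 0.
Step 1: cheapest edge leaving the tree is 0-2 (4); add 2.
Step 2: cheapest edge leaving the tree is 2-4 (3); add 4.
Step 3: cheapest edge leaving the tree is 2-5 (3); add 5.
Step 4: cheapest edge leaving the tree is 0-1 (6); add 1.
Step 5: cheapest edge leaving the tree is 1-3 (6); add 3.
The 5th edge added is 1-3.

1-3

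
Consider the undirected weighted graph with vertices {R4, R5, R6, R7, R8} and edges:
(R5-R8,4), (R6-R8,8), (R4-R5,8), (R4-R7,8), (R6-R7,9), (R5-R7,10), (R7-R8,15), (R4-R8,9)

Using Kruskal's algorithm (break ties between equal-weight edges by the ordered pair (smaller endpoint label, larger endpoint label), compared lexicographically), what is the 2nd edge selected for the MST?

R4-R5

Kruskal: consider edges lightest-first.
R5-R8 (4): add. Components now {R7} {R5,R8} {R4} {R6}
R4-R5 (8): add. Components now {R7} {R4,R5,R8} {R6}
R4-R7 (8): add. Components now {R4,R5,R7,R8} {R6}
R6-R8 (8): add. Components now {R4,R5,R6,R7,R8}
The 2nd edge added is R4-R5.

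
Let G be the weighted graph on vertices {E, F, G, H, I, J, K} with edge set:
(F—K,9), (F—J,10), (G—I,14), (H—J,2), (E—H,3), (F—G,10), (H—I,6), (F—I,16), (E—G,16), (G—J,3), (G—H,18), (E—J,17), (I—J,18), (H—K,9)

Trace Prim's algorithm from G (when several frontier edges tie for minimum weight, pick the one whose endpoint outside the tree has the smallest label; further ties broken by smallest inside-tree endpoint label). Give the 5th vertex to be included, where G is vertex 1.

Grow the tree from G using Prim:
Step 1: frontier [G—J 3, F—G 10, G—I 14, E—G 16, G—H 18] → take G—J (3); add J.
Step 2: frontier [F—G 10, G—I 14, E—G 16, G—H 18, H—J 2, F—J 10, E—J 17, I—J 18] → take H—J (2); add H.
Step 3: frontier [F—G 10, G—I 14, E—G 16, E—H 3, H—I 6, H—K 9, F—J 10, E—J 17, I—J 18] → take E—H (3); add E.
Step 4: frontier [F—G 10, G—I 14, H—I 6, H—K 9, F—J 10, I—J 18] → take H—I (6); add I.
Step 5: frontier [F—G 10, H—K 9, F—I 16, F—J 10] → take H—K (9); add K.
Step 6: frontier [F—G 10, F—I 16, F—J 10, F—K 9] → take F—K (9); add F.
Vertex order: G, J, H, E, I, K, F. The 5th vertex is I.

I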